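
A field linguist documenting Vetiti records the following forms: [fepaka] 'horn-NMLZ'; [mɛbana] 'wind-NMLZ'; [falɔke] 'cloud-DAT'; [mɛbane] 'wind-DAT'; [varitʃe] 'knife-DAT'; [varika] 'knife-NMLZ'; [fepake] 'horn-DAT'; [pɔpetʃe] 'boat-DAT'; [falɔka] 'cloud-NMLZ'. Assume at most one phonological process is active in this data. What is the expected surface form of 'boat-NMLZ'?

[pɔpeka]

In [varitʃe] and [varika] the final segment of 'knife' alternates: [tʃ] ~ [k].
But 'horn' keeps [k] in both environments ([fepake], [fepaka]), so there is no rule changing /k/ to [tʃ] before the DAT suffix.
The alternation reflects depalatalization: palato-alveolar /tʃ/ becomes [k] when no front vowel follows. /tʃ/ is underlying.
The one attested form of 'boat', [pɔpetʃe], shows underlying /pɔpetʃ/. Applying the same rule when no front vowel follows gives [pɔpeka].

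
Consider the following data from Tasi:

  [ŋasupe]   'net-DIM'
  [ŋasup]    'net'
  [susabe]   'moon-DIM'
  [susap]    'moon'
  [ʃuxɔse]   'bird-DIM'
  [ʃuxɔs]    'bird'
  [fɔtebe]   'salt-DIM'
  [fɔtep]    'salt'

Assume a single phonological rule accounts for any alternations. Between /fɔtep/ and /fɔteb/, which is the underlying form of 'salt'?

/fɔteb/

In [fɔtebe] and [fɔtep] the final segment of 'salt' alternates: [b] ~ [p].
Compare 'net', with invariant [p] in [ŋasupe] and [ŋasup]: an analysis with underlying /p/ and a rule producing [b] before the DIM suffix would wrongly predict alternation here too.
So /b/ is underlying, and a rule of word-final obstruent devoicing — voiced obstruents become voiceless word-finally — gives [p].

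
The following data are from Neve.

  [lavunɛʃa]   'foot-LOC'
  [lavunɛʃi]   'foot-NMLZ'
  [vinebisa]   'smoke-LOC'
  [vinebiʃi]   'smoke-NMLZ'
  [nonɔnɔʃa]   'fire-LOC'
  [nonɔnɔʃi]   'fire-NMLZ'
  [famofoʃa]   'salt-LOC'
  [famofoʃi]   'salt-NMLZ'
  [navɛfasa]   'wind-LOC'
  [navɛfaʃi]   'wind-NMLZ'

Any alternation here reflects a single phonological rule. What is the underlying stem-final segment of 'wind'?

In [navɛfasa] and [navɛfaʃi] the final segment of 'wind' alternates: [s] ~ [ʃ].
The stem 'salt' ([famofoʃa], [famofoʃi]) shows [ʃ] unchanged in both environments, so [ʃ] cannot be basic with [s] derived before the LOC suffix.
So /s/ is underlying, and a rule of palatalization before a front vowel — /s/ becomes palato-alveolar [ʃ] before a front vowel — gives [ʃ].

/s/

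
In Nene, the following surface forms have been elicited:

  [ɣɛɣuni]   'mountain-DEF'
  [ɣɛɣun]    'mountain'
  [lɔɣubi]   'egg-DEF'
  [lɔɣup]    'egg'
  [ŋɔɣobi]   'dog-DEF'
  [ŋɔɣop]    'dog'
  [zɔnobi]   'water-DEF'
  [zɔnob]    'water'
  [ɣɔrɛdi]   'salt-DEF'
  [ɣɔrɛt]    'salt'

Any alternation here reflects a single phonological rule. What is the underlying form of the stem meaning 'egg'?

/lɔɣup/

The root 'egg' surfaces as [lɔɣubi] and [lɔɣup], with a stem-final [b] ~ [p] alternation.
Compare 'water', with invariant [b] in [zɔnobi] and [zɔnob]: an analysis with underlying /b/ and a rule producing [p] in isolation would wrongly predict alternation here too.
Therefore /p/ is basic and [b] is derived by intervocalic voicing (voiceless stops become voiced between vowels).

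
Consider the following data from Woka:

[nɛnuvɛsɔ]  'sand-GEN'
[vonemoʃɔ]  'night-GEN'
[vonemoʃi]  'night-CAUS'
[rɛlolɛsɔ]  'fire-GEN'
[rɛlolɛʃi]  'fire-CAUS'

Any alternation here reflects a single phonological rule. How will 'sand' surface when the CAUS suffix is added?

'fire' shows [s] ~ [ʃ] at the end of the stem ([rɛlolɛsɔ] vs [rɛlolɛʃi]).
The stem 'night' ([vonemoʃɔ], [vonemoʃi]) shows [ʃ] unchanged in both environments, so [ʃ] cannot be basic with [s] derived before the GEN suffix.
The alternation reflects palatalization before a front vowel: /s/ becomes palato-alveolar [ʃ] before a front vowel. /s/ is underlying.
The one attested form of 'sand', [nɛnuvɛsɔ], shows underlying /nɛnuvɛs/. Applying the same rule before a front vowel gives [nɛnuvɛʃi].

[nɛnuvɛʃi]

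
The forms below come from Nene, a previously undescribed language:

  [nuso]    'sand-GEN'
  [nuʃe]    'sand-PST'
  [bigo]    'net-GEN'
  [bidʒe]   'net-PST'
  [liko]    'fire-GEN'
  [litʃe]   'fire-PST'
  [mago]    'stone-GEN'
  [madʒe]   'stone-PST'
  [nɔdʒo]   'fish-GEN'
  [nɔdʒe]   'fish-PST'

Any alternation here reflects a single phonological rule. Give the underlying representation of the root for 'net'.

In [bigo] and [bidʒe] the final segment of 'net' alternates: [g] ~ [dʒ].
The stem 'fish' ([nɔdʒo], [nɔdʒe]) shows [dʒ] unchanged in both environments, so [dʒ] cannot be basic with [g] derived before the GEN suffix.
Therefore /g/ is basic and [dʒ] is derived by palatalization before a front vowel (/k/, /g/ and /s/ become palato-alveolar [tʃ], [dʒ] and [ʃ] before a front vowel).
Hence 'net' is /big/ underlyingly.

/big/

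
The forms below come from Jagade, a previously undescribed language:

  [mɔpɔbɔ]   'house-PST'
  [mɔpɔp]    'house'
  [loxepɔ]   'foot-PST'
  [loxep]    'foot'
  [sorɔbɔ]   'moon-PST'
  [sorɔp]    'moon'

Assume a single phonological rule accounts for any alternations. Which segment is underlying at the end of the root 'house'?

In [mɔpɔbɔ] and [mɔpɔp] the final segment of 'house' alternates: [b] ~ [p].
But 'foot' keeps [p] in both environments ([loxepɔ], [loxep]), so there is no rule changing /p/ to [b] before the PST suffix.
The alternation reflects word-final obstruent devoicing: voiced obstruents become voiceless word-finally. /b/ is underlying.

/b/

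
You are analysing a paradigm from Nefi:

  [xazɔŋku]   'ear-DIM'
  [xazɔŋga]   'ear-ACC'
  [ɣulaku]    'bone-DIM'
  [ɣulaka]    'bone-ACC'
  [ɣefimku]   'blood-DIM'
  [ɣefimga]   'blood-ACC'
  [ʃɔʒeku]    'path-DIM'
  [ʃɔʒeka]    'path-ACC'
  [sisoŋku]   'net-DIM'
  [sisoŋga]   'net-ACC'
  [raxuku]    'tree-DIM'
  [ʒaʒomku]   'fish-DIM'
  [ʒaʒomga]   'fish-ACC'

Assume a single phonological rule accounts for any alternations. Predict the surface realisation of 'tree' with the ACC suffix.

[raxuka]

The ACC morpheme has two allomorphs, [-ga] and [-ka].
The DIM suffix, which begins with [k], is invariant after every stem; so [k] is not altered by any rule here.
So the underlying form is /-ga/, and voiced stops become voiceless after a vowel.
After 'tree', which ends in a vowel, the suffix surfaces as [-ka], giving [raxuka].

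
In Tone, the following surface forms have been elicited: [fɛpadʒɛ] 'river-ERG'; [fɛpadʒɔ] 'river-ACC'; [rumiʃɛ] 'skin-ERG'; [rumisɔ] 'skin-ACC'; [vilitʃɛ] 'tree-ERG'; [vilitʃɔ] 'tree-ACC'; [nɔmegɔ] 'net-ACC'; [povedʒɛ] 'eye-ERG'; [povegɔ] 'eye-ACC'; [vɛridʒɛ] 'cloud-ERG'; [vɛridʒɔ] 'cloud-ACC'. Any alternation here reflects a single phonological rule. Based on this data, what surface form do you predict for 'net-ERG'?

[nɔmedʒɛ]

In [povedʒɛ] and [povegɔ] the final segment of 'eye' alternates: [dʒ] ~ [g].
The stem 'river' ([fɛpadʒɛ], [fɛpadʒɔ]) shows [dʒ] unchanged in both environments, so [dʒ] cannot be basic with [g] derived before the ACC suffix.
So /g/ is underlying, and a rule of palatalization before a front vowel — /g/ and /s/ become palato-alveolar [dʒ] and [ʃ] before a front vowel — gives [dʒ].
From [nɔmegɔ] the stem 'net' is /nɔmeg/; before a front vowel this yields [nɔmedʒɛ].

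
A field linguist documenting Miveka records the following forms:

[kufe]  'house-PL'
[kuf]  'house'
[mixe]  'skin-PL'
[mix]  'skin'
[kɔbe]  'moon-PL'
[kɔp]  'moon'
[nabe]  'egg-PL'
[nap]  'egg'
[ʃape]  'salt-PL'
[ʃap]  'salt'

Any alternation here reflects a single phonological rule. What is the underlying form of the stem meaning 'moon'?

In [kɔbe] and [kɔp] the final segment of 'moon' alternates: [b] ~ [p].
The stem 'salt' ([ʃape], [ʃap]) shows [p] unchanged in both environments, so [p] cannot be basic with [b] derived before the PL suffix.
Therefore /b/ is basic and [p] is derived by word-final obstruent devoicing (voiced obstruents become voiceless word-finally).

/kɔb/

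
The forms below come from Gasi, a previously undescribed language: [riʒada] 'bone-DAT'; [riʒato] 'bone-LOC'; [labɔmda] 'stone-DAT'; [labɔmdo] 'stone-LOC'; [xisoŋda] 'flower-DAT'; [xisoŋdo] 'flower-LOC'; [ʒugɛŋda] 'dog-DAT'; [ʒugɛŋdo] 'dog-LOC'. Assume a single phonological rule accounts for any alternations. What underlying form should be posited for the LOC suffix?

/-to/

The LOC suffix surfaces as [-do] and [-to], depending on the final segment of the stem.
By contrast the DAT suffix keeps its initial [d] throughout — that segment must be underlying.
The LOC suffix is therefore /-to/ underlyingly, with post-nasal voicing: voiceless stops become voiced after a nasal.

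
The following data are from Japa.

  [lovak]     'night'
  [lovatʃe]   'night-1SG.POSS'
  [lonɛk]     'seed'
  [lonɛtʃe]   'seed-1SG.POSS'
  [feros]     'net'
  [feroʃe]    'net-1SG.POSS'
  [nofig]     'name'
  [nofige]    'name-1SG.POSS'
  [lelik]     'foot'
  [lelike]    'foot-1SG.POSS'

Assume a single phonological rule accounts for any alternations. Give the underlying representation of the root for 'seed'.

/lonɛtʃ/

The root 'seed' surfaces as [lonɛk] and [lonɛtʃe], with a stem-final [k] ~ [tʃ] alternation.
The stem 'foot' ([lelik], [lelike]) shows [k] unchanged in both environments, so [k] cannot be basic with [tʃ] derived before the 1SG.POSS suffix.
Therefore /tʃ/ is basic and [k] is derived by depalatalization (palato-alveolar /tʃ/ and /ʃ/ become [k] and [s] when no front vowel follows).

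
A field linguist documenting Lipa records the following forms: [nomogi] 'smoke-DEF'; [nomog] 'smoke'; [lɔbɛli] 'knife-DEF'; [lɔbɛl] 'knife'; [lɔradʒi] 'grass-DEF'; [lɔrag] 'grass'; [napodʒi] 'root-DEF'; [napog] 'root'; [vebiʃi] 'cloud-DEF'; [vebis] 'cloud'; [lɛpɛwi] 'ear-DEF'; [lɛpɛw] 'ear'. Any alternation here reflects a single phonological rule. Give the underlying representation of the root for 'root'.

/napodʒ/

In [napodʒi] and [napog] the final segment of 'root' alternates: [dʒ] ~ [g].
Compare 'smoke', with invariant [g] in [nomogi] and [nomog]: an analysis with underlying /g/ and a rule producing [dʒ] before the DEF suffix would wrongly predict alternation here too.
The alternation reflects depalatalization: palato-alveolar /dʒ/ and /ʃ/ become [g] and [s] when no front vowel follows. /dʒ/ is underlying.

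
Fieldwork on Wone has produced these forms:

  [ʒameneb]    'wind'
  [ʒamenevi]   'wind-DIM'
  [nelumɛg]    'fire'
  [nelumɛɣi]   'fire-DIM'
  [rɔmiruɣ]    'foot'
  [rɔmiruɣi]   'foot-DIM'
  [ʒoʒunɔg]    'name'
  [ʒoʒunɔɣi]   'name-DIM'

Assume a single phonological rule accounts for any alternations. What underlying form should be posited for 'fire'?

In [nelumɛg] and [nelumɛɣi] the final segment of 'fire' alternates: [g] ~ [ɣ].
But 'foot' keeps [ɣ] in both environments ([rɔmiruɣ], [rɔmiruɣi]), so there is no rule changing /ɣ/ to [g] in isolation.
The underlying segment must be /g/; voiced stops become fricatives between vowels, yielding [ɣ] there.
So 'fire' = /nelumɛg/.

/nelumɛg/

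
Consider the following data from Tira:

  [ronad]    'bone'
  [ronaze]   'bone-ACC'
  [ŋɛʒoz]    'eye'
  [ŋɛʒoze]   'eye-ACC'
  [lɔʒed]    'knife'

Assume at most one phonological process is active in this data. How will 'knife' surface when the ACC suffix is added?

The stem for 'bone' ends in [d] in [ronad] but [z] in [ronaze].
The stem 'eye' ([ŋɛʒoz], [ŋɛʒoze]) shows [z] unchanged in both environments, so [z] cannot be basic with [d] derived in isolation.
The underlying segment must be /d/; voiced stops become fricatives between vowels, yielding [z] there.
From [lɔʒed] the stem 'knife' is /lɔʒed/; between vowels this yields [lɔʒeze].

[lɔʒeze]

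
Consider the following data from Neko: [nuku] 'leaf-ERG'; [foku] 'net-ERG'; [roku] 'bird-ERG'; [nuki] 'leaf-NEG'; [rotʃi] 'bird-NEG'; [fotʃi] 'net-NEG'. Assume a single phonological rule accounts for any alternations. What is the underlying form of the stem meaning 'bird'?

The stem for 'bird' ends in [k] in [roku] but [tʃ] in [rotʃi].
But 'leaf' keeps [k] in both environments ([nuku], [nuki]), so there is no rule changing /k/ to [tʃ] before the NEG suffix.
The alternation reflects depalatalization: palato-alveolar /tʃ/ becomes [k] when no front vowel follows. /tʃ/ is underlying.
So 'bird' = /rotʃ/.

/rotʃ/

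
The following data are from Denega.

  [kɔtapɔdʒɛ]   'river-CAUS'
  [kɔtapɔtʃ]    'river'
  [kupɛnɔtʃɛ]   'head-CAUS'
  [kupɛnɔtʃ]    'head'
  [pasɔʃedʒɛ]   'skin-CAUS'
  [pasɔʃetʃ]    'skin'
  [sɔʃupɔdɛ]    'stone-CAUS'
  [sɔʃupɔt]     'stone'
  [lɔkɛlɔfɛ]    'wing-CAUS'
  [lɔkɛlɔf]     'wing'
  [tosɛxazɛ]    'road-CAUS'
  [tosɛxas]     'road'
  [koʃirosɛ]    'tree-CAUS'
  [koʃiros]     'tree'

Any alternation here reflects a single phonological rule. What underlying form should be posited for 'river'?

/kɔtapɔdʒ/

The stem for 'river' ends in [dʒ] in [kɔtapɔdʒɛ] but [tʃ] in [kɔtapɔtʃ].
Compare 'head', with invariant [tʃ] in [kupɛnɔtʃɛ] and [kupɛnɔtʃ]: an analysis with underlying /tʃ/ and a rule producing [dʒ] before the CAUS suffix would wrongly predict alternation here too.
So /dʒ/ is underlying, and a rule of word-final obstruent devoicing — voiced obstruents become voiceless word-finally — gives [tʃ].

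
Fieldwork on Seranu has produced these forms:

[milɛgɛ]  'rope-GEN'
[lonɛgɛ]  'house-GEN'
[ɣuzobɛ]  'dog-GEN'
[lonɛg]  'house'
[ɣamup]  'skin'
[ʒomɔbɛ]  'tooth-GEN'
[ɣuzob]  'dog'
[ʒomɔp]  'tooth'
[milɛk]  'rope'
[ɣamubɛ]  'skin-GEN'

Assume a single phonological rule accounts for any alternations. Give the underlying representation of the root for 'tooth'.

/ʒomɔp/

The root 'tooth' surfaces as [ʒomɔbɛ] and [ʒomɔp], with a stem-final [b] ~ [p] alternation.
Compare 'dog', with invariant [b] in [ɣuzobɛ] and [ɣuzob]: an analysis with underlying /b/ and a rule producing [p] in isolation would wrongly predict alternation here too.
So /p/ is underlying, and a rule of intervocalic voicing — voiceless stops become voiced between vowels — gives [b].
The underlying form of 'tooth' is therefore /ʒomɔp/.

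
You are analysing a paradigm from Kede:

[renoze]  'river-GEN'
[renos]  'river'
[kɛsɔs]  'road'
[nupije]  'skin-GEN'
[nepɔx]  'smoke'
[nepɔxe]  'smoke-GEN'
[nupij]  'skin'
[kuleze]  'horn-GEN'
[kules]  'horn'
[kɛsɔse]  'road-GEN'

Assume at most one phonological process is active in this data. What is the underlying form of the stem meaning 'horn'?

'horn' shows [z] ~ [s] at the end of the stem ([kuleze] vs [kules]).
If /s/ were underlying and a rule turned it into [z] before the GEN suffix, 'road' would also alternate; but it has [s] in both [kɛsɔse] and [kɛsɔs].
Therefore /z/ is basic and [s] is derived by word-final obstruent devoicing (voiced obstruents become voiceless word-finally).
So 'horn' = /kulez/.

/kulez/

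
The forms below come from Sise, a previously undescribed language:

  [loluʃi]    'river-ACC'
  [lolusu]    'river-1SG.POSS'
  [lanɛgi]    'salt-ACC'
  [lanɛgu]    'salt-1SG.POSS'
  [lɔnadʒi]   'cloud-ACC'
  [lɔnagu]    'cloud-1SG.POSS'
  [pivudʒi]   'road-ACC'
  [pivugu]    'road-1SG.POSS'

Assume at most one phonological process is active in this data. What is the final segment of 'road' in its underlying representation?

/dʒ/

In [pivudʒi] and [pivugu] the final segment of 'road' alternates: [dʒ] ~ [g].
The stem 'salt' ([lanɛgi], [lanɛgu]) shows [g] unchanged in both environments, so [g] cannot be basic with [dʒ] derived before the ACC suffix.
So /dʒ/ is underlying, and a rule of depalatalization — palato-alveolar /dʒ/ and /ʃ/ become [g] and [s] when no front vowel follows — gives [g].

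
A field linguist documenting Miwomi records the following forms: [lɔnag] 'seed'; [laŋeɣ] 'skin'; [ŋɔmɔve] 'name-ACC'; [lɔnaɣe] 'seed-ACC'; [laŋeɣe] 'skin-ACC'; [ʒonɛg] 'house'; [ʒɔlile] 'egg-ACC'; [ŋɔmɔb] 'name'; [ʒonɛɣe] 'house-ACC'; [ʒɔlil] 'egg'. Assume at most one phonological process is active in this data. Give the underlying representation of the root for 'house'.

The stem for 'house' ends in [g] in [ʒonɛg] but [ɣ] in [ʒonɛɣe].
But 'skin' keeps [ɣ] in both environments ([laŋeɣ], [laŋeɣe]), so there is no rule changing /ɣ/ to [g] in isolation.
So /g/ is underlying, and a rule of intervocalic spirantization — voiced stops become fricatives between vowels — gives [ɣ].
The underlying form of 'house' is therefore /ʒonɛg/.

/ʒonɛg/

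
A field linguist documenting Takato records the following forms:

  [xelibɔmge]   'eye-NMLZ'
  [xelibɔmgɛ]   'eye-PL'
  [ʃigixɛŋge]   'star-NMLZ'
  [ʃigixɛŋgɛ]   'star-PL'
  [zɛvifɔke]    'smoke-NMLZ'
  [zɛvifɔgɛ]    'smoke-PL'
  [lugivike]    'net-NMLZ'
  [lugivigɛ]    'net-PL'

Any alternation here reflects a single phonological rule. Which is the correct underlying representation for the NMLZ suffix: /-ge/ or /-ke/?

/-ke/

The NMLZ morpheme has two allomorphs, [-ge] and [-ke].
By contrast the PL suffix keeps its initial [g] throughout — that segment must be underlying.
The NMLZ suffix is therefore /-ke/ underlyingly, with post-nasal voicing: voiceless stops become voiced after a nasal.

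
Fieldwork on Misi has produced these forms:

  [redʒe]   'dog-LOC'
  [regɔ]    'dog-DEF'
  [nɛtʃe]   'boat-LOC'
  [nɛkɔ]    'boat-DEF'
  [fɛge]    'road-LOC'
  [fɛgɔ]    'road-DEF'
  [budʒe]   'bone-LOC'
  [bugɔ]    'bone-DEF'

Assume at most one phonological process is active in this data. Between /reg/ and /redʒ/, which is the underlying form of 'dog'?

/redʒ/

In [redʒe] and [regɔ] the final segment of 'dog' alternates: [dʒ] ~ [g].
The stem 'road' ([fɛge], [fɛgɔ]) shows [g] unchanged in both environments, so [g] cannot be basic with [dʒ] derived before the LOC suffix.
So /dʒ/ is underlying, and a rule of depalatalization — palato-alveolar /tʃ/ and /dʒ/ become [k] and [g] when no front vowel follows — gives [g].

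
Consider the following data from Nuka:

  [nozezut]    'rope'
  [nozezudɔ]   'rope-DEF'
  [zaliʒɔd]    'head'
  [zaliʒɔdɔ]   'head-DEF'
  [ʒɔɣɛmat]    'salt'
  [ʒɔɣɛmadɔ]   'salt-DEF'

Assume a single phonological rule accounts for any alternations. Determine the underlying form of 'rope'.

/nozezut/

In [nozezut] and [nozezudɔ] the final segment of 'rope' alternates: [t] ~ [d].
Compare 'head', with invariant [d] in [zaliʒɔd] and [zaliʒɔdɔ]: an analysis with underlying /d/ and a rule producing [t] in isolation would wrongly predict alternation here too.
The alternation reflects intervocalic voicing: voiceless stops become voiced between vowels. /t/ is underlying.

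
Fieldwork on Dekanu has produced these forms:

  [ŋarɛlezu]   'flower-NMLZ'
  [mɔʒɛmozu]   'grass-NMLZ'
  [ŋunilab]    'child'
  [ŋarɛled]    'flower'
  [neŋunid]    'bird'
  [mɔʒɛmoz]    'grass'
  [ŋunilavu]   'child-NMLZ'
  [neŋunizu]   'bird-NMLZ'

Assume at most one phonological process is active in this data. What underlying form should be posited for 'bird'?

/neŋunid/

The root 'bird' surfaces as [neŋunizu] and [neŋunid], with a stem-final [z] ~ [d] alternation.
But 'grass' keeps [z] in both environments ([mɔʒɛmozu], [mɔʒɛmoz]), so there is no rule changing /z/ to [d] in isolation.
The alternation reflects intervocalic spirantization: voiced stops become fricatives between vowels. /d/ is underlying.
Hence 'bird' is /neŋunid/ underlyingly.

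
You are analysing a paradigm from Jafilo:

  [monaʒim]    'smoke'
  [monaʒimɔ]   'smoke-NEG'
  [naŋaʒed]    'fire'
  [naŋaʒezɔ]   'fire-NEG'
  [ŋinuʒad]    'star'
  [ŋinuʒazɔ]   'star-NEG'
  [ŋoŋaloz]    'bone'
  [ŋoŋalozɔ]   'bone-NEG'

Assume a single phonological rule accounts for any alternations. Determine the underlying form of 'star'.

The root 'star' surfaces as [ŋinuʒad] and [ŋinuʒazɔ], with a stem-final [d] ~ [z] alternation.
If /z/ were underlying and a rule turned it into [d] in isolation, 'bone' would also alternate; but it has [z] in both [ŋoŋaloz] and [ŋoŋalozɔ].
Therefore /d/ is basic and [z] is derived by intervocalic spirantization (voiced stops become fricatives between vowels).

/ŋinuʒad/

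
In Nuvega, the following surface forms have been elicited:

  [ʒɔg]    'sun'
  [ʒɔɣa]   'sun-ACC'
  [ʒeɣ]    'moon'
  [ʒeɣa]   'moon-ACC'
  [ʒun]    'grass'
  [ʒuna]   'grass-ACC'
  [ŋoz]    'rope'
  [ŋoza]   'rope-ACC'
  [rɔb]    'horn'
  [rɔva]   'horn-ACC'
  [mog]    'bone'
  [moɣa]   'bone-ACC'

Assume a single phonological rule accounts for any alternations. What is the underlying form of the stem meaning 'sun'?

In [ʒɔg] and [ʒɔɣa] the final segment of 'sun' alternates: [g] ~ [ɣ].
If /ɣ/ were underlying and a rule turned it into [g] in isolation, 'moon' would also alternate; but it has [ɣ] in both [ʒeɣ] and [ʒeɣa].
So /g/ is underlying, and a rule of intervocalic spirantization — voiced stops become fricatives between vowels — gives [ɣ].
Hence 'sun' is /ʒɔg/ underlyingly.

/ʒɔg/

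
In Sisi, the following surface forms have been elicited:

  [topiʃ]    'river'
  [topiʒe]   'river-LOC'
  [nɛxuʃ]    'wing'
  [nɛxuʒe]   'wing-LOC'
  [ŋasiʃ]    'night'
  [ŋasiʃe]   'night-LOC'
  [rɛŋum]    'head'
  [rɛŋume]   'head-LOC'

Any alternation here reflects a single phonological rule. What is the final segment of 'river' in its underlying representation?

In [topiʃ] and [topiʒe] the final segment of 'river' alternates: [ʃ] ~ [ʒ].
But 'night' keeps [ʃ] in both environments ([ŋasiʃ], [ŋasiʃe]), so there is no rule changing /ʃ/ to [ʒ] before the LOC suffix.
The underlying segment must be /ʒ/; voiced obstruents become voiceless word-finally, yielding [ʃ] there.

/ʒ/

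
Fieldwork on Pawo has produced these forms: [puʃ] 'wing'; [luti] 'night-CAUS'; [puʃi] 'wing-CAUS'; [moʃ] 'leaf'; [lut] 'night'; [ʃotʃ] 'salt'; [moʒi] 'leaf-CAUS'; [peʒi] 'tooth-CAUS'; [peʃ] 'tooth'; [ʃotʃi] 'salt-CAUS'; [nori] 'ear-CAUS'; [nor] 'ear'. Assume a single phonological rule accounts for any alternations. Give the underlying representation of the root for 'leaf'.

/moʒ/

In [moʒi] and [moʃ] the final segment of 'leaf' alternates: [ʒ] ~ [ʃ].
If /ʃ/ were underlying and a rule turned it into [ʒ] before the CAUS suffix, 'wing' would also alternate; but it has [ʃ] in both [puʃi] and [puʃ].
The underlying segment must be /ʒ/; voiced obstruents become voiceless word-finally, yielding [ʃ] there.
The underlying form of 'leaf' is therefore /moʒ/.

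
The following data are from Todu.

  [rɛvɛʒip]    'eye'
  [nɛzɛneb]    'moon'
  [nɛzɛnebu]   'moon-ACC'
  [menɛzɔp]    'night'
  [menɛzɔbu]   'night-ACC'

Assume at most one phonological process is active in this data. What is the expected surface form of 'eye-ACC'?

[rɛvɛʒibu]

The stem for 'night' ends in [p] in [menɛzɔp] but [b] in [menɛzɔbu].
If /b/ were underlying and a rule turned it into [p] in isolation, 'moon' would also alternate; but it has [b] in both [nɛzɛneb] and [nɛzɛnebu].
Therefore /p/ is basic and [b] is derived by intervocalic voicing (voiceless stops become voiced between vowels).
The one attested form of 'eye', [rɛvɛʒip], shows underlying /rɛvɛʒip/. Applying the same rule between vowels gives [rɛvɛʒibu].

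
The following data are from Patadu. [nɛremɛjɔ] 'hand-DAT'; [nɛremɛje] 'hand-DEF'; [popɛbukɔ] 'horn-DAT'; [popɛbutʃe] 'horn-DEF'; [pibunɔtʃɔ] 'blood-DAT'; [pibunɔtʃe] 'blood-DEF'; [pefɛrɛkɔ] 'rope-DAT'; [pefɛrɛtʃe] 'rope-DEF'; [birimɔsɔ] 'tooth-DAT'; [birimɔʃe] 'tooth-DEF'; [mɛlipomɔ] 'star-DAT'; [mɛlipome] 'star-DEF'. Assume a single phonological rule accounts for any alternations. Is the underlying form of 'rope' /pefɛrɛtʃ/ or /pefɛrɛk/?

In [pefɛrɛkɔ] and [pefɛrɛtʃe] the final segment of 'rope' alternates: [k] ~ [tʃ].
If /tʃ/ were underlying and a rule turned it into [k] before the DAT suffix, 'blood' would also alternate; but it has [tʃ] in both [pibunɔtʃɔ] and [pibunɔtʃe].
The alternation reflects palatalization before a front vowel: /k/ and /s/ become palato-alveolar [tʃ] and [ʃ] before a front vowel. /k/ is underlying.

/pefɛrɛk/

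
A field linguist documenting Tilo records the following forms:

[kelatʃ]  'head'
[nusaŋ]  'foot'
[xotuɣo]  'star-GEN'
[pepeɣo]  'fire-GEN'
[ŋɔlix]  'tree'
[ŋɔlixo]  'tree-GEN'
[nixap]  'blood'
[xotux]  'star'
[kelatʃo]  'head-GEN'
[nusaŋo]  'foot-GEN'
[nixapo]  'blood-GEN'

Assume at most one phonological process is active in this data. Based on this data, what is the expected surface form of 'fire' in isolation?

The stem for 'star' ends in [ɣ] in [xotuɣo] but [x] in [xotux].
But 'tree' keeps [x] in both environments ([ŋɔlixo], [ŋɔlix]), so there is no rule changing /x/ to [ɣ] before the GEN suffix.
So /ɣ/ is underlying, and a rule of word-final obstruent devoicing — voiced obstruents become voiceless word-finally — gives [x].
The one attested form of 'fire', [pepeɣo], shows underlying /pepeɣ/. Applying the same rule word-finally gives [pepex].

[pepex]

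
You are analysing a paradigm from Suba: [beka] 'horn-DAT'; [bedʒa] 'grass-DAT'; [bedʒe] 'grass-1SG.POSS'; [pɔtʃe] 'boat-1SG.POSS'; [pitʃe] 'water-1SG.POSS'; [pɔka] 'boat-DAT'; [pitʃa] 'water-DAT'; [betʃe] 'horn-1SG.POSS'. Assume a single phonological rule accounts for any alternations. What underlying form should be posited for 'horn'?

/bek/

The stem for 'horn' ends in [tʃ] in [betʃe] but [k] in [beka].
But 'water' keeps [tʃ] in both environments ([pitʃe], [pitʃa]), so there is no rule changing /tʃ/ to [k] before the DAT suffix.
Therefore /k/ is basic and [tʃ] is derived by palatalization before a front vowel (/k/ becomes palato-alveolar [tʃ] before a front vowel).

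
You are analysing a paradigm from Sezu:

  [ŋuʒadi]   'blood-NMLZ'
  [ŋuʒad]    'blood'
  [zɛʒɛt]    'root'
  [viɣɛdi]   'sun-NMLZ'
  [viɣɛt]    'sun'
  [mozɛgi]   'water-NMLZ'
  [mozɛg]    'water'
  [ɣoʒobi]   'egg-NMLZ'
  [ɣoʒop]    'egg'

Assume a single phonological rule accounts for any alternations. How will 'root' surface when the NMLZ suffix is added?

The root 'sun' surfaces as [viɣɛdi] and [viɣɛt], with a stem-final [d] ~ [t] alternation.
If /d/ were underlying and a rule turned it into [t] in isolation, 'blood' would also alternate; but it has [d] in both [ŋuʒadi] and [ŋuʒad].
The underlying segment must be /t/; voiceless stops become voiced between vowels, yielding [d] there.
The one attested form of 'root', [zɛʒɛt], shows underlying /zɛʒɛt/. Applying the same rule between vowels gives [zɛʒɛdi].

[zɛʒɛdi]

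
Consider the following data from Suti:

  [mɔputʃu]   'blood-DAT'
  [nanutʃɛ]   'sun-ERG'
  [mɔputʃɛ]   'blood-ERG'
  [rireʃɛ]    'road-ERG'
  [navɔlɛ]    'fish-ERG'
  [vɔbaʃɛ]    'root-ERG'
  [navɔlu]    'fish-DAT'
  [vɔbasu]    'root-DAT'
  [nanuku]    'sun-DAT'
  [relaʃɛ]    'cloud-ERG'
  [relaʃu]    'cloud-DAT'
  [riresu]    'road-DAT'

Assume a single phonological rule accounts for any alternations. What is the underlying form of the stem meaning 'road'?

/rires/

The root 'road' surfaces as [rireʃɛ] and [riresu], with a stem-final [ʃ] ~ [s] alternation.
If /ʃ/ were underlying and a rule turned it into [s] before the DAT suffix, 'cloud' would also alternate; but it has [ʃ] in both [relaʃɛ] and [relaʃu].
So /s/ is underlying, and a rule of palatalization before a front vowel — /k/ and /s/ become palato-alveolar [tʃ] and [ʃ] before a front vowel — gives [ʃ].
Hence 'road' is /rires/ underlyingly.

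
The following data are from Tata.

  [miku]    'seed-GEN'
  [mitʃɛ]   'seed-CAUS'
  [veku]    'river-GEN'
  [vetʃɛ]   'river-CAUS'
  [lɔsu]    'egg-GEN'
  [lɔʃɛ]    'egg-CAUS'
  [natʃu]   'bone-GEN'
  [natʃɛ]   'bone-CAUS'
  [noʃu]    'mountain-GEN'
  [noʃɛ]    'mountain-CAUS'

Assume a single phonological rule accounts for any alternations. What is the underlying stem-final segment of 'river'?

/k/

In [veku] and [vetʃɛ] the final segment of 'river' alternates: [k] ~ [tʃ].
The stem 'bone' ([natʃu], [natʃɛ]) shows [tʃ] unchanged in both environments, so [tʃ] cannot be basic with [k] derived before the GEN suffix.
Therefore /k/ is basic and [tʃ] is derived by palatalization before a front vowel (/k/ and /s/ become palato-alveolar [tʃ] and [ʃ] before a front vowel).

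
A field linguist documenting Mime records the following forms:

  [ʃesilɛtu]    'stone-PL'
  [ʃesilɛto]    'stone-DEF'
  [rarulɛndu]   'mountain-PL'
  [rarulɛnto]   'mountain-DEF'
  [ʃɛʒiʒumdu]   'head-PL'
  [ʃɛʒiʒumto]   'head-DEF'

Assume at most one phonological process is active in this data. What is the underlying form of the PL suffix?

/-du/

The PL suffix surfaces as [-du] and [-tu], depending on the final segment of the stem.
By contrast the DEF suffix keeps its initial [t] throughout — that segment must be underlying.
The PL suffix is therefore /-du/ underlyingly, with post-vocalic devoicing: voiced stops become voiceless after a vowel.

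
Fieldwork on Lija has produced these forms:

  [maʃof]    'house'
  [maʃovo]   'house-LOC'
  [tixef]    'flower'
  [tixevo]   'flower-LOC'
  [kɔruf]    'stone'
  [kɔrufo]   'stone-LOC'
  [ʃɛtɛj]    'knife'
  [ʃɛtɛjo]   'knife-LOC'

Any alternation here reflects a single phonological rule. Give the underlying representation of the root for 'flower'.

/tixev/

In [tixef] and [tixevo] the final segment of 'flower' alternates: [f] ~ [v].
If /f/ were underlying and a rule turned it into [v] before the LOC suffix, 'stone' would also alternate; but it has [f] in both [kɔruf] and [kɔrufo].
Therefore /v/ is basic and [f] is derived by word-final obstruent devoicing (voiced obstruents become voiceless word-finally).
Hence 'flower' is /tixev/ underlyingly.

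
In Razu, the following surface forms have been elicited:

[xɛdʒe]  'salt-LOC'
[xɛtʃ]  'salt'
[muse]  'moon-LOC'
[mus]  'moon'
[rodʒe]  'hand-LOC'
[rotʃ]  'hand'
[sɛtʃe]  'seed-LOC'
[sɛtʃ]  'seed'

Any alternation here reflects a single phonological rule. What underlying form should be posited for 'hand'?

The root 'hand' surfaces as [rodʒe] and [rotʃ], with a stem-final [dʒ] ~ [tʃ] alternation.
But 'seed' keeps [tʃ] in both environments ([sɛtʃe], [sɛtʃ]), so there is no rule changing /tʃ/ to [dʒ] before the LOC suffix.
The underlying segment must be /dʒ/; voiced obstruents become voiceless word-finally, yielding [tʃ] there.

/rodʒ/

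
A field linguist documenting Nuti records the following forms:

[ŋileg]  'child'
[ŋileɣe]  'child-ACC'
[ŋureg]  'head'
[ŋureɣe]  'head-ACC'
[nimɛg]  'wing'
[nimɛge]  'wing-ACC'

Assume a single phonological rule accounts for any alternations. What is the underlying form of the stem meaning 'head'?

The stem for 'head' ends in [g] in [ŋureg] but [ɣ] in [ŋureɣe].
But 'wing' keeps [g] in both environments ([nimɛg], [nimɛge]), so there is no rule changing /g/ to [ɣ] before the ACC suffix.
The alternation reflects word-final hardening: voiced fricatives become stops word-finally. /ɣ/ is underlying.

/ŋureɣ/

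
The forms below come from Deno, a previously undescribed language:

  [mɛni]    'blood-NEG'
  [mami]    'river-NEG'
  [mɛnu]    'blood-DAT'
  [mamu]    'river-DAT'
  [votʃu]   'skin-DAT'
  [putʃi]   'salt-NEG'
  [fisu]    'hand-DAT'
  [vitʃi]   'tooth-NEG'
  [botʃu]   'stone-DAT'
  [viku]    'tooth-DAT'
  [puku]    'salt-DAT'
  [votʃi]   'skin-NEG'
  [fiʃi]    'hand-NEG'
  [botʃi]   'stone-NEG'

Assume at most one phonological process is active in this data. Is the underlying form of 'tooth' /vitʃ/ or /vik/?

The stem for 'tooth' ends in [k] in [viku] but [tʃ] in [vitʃi].
But 'stone' keeps [tʃ] in both environments ([botʃu], [botʃi]), so there is no rule changing /tʃ/ to [k] before the DAT suffix.
Therefore /k/ is basic and [tʃ] is derived by palatalization before a front vowel (/k/ and /s/ become palato-alveolar [tʃ] and [ʃ] before a front vowel).

/vik/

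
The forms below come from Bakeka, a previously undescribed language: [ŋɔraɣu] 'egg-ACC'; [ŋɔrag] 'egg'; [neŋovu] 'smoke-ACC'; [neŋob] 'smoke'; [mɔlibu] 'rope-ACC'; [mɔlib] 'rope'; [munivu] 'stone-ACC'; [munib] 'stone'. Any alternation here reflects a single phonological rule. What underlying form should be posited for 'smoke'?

The stem for 'smoke' ends in [v] in [neŋovu] but [b] in [neŋob].
Compare 'rope', with invariant [b] in [mɔlibu] and [mɔlib]: an analysis with underlying /b/ and a rule producing [v] before the ACC suffix would wrongly predict alternation here too.
So /v/ is underlying, and a rule of word-final hardening — voiced fricatives become stops word-finally — gives [b].

/neŋov/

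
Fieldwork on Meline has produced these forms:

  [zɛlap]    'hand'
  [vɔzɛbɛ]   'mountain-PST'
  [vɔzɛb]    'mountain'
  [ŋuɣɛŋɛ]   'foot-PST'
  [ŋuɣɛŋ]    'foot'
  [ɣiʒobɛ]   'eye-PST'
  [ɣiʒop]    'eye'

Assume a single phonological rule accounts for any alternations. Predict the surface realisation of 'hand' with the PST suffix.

The stem for 'eye' ends in [b] in [ɣiʒobɛ] but [p] in [ɣiʒop].
Compare 'mountain', with invariant [b] in [vɔzɛbɛ] and [vɔzɛb]: an analysis with underlying /b/ and a rule producing [p] in isolation would wrongly predict alternation here too.
So /p/ is underlying, and a rule of intervocalic voicing — voiceless stops become voiced between vowels — gives [b].
From [zɛlap] the stem 'hand' is /zɛlap/; between vowels this yields [zɛlabɛ].

[zɛlabɛ]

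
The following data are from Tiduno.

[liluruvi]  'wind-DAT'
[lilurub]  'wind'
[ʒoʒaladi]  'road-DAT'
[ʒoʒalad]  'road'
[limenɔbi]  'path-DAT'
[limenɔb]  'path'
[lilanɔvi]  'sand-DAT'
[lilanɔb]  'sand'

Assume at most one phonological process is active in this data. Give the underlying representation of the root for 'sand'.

/lilanɔv/

The stem for 'sand' ends in [v] in [lilanɔvi] but [b] in [lilanɔb].
The stem 'path' ([limenɔbi], [limenɔb]) shows [b] unchanged in both environments, so [b] cannot be basic with [v] derived before the DAT suffix.
The alternation reflects word-final hardening: voiced fricatives become stops word-finally. /v/ is underlying.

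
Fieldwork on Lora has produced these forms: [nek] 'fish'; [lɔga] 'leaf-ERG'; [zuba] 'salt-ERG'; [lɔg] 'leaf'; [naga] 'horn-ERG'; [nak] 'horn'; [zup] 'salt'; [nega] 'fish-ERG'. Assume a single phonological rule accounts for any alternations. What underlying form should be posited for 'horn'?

In [nak] and [naga] the final segment of 'horn' alternates: [k] ~ [g].
But 'leaf' keeps [g] in both environments ([lɔg], [lɔga]), so there is no rule changing /g/ to [k] in isolation.
So /k/ is underlying, and a rule of intervocalic voicing — voiceless stops become voiced between vowels — gives [g].

/nak/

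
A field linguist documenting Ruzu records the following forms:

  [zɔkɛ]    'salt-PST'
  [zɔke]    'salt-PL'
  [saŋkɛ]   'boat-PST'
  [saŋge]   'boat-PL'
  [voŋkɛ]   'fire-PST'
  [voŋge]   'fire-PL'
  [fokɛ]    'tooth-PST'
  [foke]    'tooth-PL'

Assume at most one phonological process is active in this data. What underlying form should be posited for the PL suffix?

/-ge/

The PL suffix surfaces as [-ge] and [-ke], depending on the final segment of the stem.
By contrast the PST suffix keeps its initial [k] throughout — that segment must be underlying.
So the underlying form is /-ge/, and voiced stops become voiceless after a vowel.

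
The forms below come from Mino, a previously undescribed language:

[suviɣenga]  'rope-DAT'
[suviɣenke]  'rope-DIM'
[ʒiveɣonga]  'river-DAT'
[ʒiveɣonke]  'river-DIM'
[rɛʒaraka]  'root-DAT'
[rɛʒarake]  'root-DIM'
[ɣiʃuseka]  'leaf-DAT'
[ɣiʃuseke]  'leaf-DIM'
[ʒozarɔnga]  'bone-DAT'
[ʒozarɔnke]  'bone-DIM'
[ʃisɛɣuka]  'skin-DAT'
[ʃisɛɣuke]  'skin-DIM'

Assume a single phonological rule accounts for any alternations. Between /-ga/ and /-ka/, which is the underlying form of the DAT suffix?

The DAT morpheme has two allomorphs, [-ga] and [-ka].
The DIM suffix, which begins with [k], is invariant after every stem; so [k] is not altered by any rule here.
The DAT suffix is therefore /-ga/ underlyingly, with post-vocalic devoicing: voiced stops become voiceless after a vowel.

/-ga/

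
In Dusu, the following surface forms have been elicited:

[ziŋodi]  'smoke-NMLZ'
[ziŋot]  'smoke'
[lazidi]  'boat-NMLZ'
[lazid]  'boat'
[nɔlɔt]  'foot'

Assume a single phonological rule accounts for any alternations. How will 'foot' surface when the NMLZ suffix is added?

[nɔlɔdi]

The root 'smoke' surfaces as [ziŋodi] and [ziŋot], with a stem-final [d] ~ [t] alternation.
Compare 'boat', with invariant [d] in [lazidi] and [lazid]: an analysis with underlying /d/ and a rule producing [t] in isolation would wrongly predict alternation here too.
The underlying segment must be /t/; voiceless stops become voiced between vowels, yielding [d] there.
From [nɔlɔt] the stem 'foot' is /nɔlɔt/; between vowels this yields [nɔlɔdi].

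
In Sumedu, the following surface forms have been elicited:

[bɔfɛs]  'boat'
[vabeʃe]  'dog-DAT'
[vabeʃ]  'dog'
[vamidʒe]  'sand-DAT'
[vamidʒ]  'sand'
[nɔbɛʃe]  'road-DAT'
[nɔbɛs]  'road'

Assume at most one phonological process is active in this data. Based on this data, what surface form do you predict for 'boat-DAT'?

The stem for 'road' ends in [ʃ] in [nɔbɛʃe] but [s] in [nɔbɛs].
But 'dog' keeps [ʃ] in both environments ([vabeʃe], [vabeʃ]), so there is no rule changing /ʃ/ to [s] in isolation.
So /s/ is underlying, and a rule of palatalization before a front vowel — /s/ becomes palato-alveolar [ʃ] before a front vowel — gives [ʃ].
From [bɔfɛs] the stem 'boat' is /bɔfɛs/; before a front vowel this yields [bɔfɛʃe].

[bɔfɛʃe]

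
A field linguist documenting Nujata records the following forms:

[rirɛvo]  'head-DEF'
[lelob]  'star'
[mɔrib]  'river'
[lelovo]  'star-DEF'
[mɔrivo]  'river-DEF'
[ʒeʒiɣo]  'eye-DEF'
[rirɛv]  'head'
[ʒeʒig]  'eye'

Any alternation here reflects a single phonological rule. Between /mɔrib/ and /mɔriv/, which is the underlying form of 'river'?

'river' shows [b] ~ [v] at the end of the stem ([mɔrib] vs [mɔrivo]).
But 'head' keeps [v] in both environments ([rirɛv], [rirɛvo]), so there is no rule changing /v/ to [b] in isolation.
Therefore /b/ is basic and [v] is derived by intervocalic spirantization (voiced stops become fricatives between vowels).

/mɔrib/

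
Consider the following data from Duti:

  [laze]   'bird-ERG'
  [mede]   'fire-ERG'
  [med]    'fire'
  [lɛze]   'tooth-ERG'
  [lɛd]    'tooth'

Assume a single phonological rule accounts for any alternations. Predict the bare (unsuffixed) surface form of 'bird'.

In [lɛze] and [lɛd] the final segment of 'tooth' alternates: [z] ~ [d].
Compare 'fire', with invariant [d] in [mede] and [med]: an analysis with underlying /d/ and a rule producing [z] before the ERG suffix would wrongly predict alternation here too.
The alternation reflects word-final hardening: voiced fricatives become stops word-finally. /z/ is underlying.
The one attested form of 'bird', [laze], shows underlying /laz/. Applying the same rule word-finally gives [lad].

[lad]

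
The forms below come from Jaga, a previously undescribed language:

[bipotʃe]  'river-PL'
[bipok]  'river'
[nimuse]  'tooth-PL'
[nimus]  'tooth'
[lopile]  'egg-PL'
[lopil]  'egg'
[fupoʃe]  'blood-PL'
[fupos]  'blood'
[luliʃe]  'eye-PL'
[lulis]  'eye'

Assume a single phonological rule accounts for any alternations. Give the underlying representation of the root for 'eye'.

/luliʃ/

In [luliʃe] and [lulis] the final segment of 'eye' alternates: [ʃ] ~ [s].
The stem 'tooth' ([nimuse], [nimus]) shows [s] unchanged in both environments, so [s] cannot be basic with [ʃ] derived before the PL suffix.
The alternation reflects depalatalization: palato-alveolar /tʃ/ and /ʃ/ become [k] and [s] when no front vowel follows. /ʃ/ is underlying.
Hence 'eye' is /luliʃ/ underlyingly.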